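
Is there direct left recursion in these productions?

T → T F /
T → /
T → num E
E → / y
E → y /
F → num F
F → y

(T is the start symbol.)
T → T F /: LEFT RECURSIVE (starts with T)
T → /: starts with '/'
T → num E: starts with num
E → / y: starts with '/'
E → y /: starts with y
F → num F: starts with num
F → y: starts with y

The grammar has direct left recursion on: T.

Answer: Yes, T is left-recursive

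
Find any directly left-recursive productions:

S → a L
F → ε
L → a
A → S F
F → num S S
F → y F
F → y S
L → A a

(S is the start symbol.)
S → a L: starts with a
F → ε: starts with ε
L → a: starts with a
A → S F: starts with S
F → num S S: starts with num
F → y F: starts with y
F → y S: starts with y
L → A a: starts with A

No direct left recursion found.

Answer: No direct left recursion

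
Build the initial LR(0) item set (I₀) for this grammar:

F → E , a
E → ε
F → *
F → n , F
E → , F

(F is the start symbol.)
{ [E → . , F], [E → .], [F → . *], [F → . E , a], [F → . n , F], [F' → . F] }

First, augment the grammar with F' → F
I₀ = CLOSURE({ [F' → . F] }):
  [F' → . F] has the dot before F: add [F → . E , a], [F → . *], [F → . n , F]
  [F → . E , a] has the dot before E: add [E → .], [E → . , F]
No further items can be added.

I₀ = { [E → . , F], [E → .], [F → . *], [F → . E , a], [F → . n , F], [F' → . F] }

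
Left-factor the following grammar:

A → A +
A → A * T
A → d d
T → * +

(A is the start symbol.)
A → A A'
A' → +
A' → * T
A → d d
T → * +

Left-factoring transforms A → αβ₁ | αβ₂ into A → αA' and A' → β₁ | β₂
(α is the longest common prefix among the alternatives). Repeat until
no nonterminal has two alternatives with a common prefix.

Round 1: A has alternatives sharing prefix 'A'. Introduce A': A → A A'
  Add: A' → +
  Add: A' → * T

No remaining common prefixes — done.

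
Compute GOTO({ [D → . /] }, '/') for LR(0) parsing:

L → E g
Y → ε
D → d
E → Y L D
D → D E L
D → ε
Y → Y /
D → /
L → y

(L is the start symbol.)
{ [D → / .] }

GOTO(I, '/') = CLOSURE({ [A → αX.β] : [A → α.Xβ] ∈ I, X = '/' })

Items with dot before '/', with the dot advanced:
  [D → . /] → [D → / .]
Closure adds nothing (no advanced item has the dot before a non-terminal).

GOTO = { [D → / .] }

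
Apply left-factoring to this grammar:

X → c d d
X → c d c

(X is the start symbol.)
X → c d X'
X' → d
X' → c

Left-factoring transforms A → αβ₁ | αβ₂ into A → αA' and A' → β₁ | β₂
(α is the longest common prefix among the alternatives). Repeat until
no nonterminal has two alternatives with a common prefix.

Round 1: X has alternatives sharing prefix 'c d'. Introduce X': X → c d X'
  Add: X' → d
  Add: X' → c

No remaining common prefixes — done.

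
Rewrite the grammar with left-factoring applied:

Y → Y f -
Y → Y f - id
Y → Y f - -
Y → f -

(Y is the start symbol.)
Left-factoring transforms A → αβ₁ | αβ₂ into A → αA' and A' → β₁ | β₂
(α is the longest common prefix among the alternatives). Repeat until
no nonterminal has two alternatives with a common prefix.

Round 1: Y has alternatives sharing prefix 'Y f -'. Introduce Y': Y → Y f - Y'
  Add: Y' → ε
  Add: Y' → id
  Add: Y' → -

No remaining common prefixes — done.

Resulting grammar:
Y → Y f - Y'
Y' → ε
Y' → id
Y' → -
Y → f -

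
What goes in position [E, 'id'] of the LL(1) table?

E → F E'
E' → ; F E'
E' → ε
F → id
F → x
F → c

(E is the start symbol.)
E → F E'

To find M[E, 'id'], we find productions for E where 'id' is in the predict set (PREDICT(N → α) = (FIRST(α) \ {ε}) ∪ (FOLLOW(N) if α ⇒* ε)).

Relevant sets:
  FIRST(F) = { 'c', 'id', 'x' }

E → F E': PREDICT = { 'c', 'id', 'x' }
  'id' is in predict set, so this production goes in M[E, 'id']

M[E, 'id'] = E → F E'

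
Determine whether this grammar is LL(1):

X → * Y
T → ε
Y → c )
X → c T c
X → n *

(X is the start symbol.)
Yes, the grammar is LL(1).

A grammar is LL(1) if for each non-terminal N with multiple productions, the predict sets of those productions are pairwise disjoint, where PREDICT(N → α) = (FIRST(α) \ {ε}) ∪ (FOLLOW(N) if α ⇒* ε).

For X:
  PREDICT(X → '*' Y) = { '*' }
  PREDICT(X → c T c) = { 'c' }
  PREDICT(X → n '*') = { 'n' }
T, Y have a single production, so nothing to check there.

All predict sets are disjoint. The grammar IS LL(1).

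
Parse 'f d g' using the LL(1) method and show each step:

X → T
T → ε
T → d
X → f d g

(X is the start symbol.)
Stack is shown with the top on the left.

Stack    Input    Action
------------------------
X $      f d g $  output X → f d g
f d g $  f d g $  match 'f'
d g $    d g $    match 'd'
g $      g $      match 'g'
$        $        accept

The string is accepted.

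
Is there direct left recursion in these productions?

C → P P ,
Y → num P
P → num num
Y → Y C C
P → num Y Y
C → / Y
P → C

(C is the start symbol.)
Yes, Y is left-recursive

Direct left recursion occurs when N → N α for some non-terminal N (the right-hand side begins with the left-hand side itself).

C → P P ,: starts with P
Y → num P: starts with num
P → num num: starts with num
Y → Y C C: LEFT RECURSIVE (starts with Y)
P → num Y Y: starts with num
C → / Y: starts with '/'
P → C: starts with C

The grammar has direct left recursion on: Y.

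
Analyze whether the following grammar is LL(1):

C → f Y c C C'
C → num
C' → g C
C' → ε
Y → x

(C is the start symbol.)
No. Predict set conflict for C': { 'g' }

A grammar is LL(1) if for each non-terminal N with multiple productions, the predict sets of those productions are pairwise disjoint, where PREDICT(N → α) = (FIRST(α) \ {ε}) ∪ (FOLLOW(N) if α ⇒* ε).

Relevant sets:
  FOLLOW(C') = { $, 'g' }

For C:
  PREDICT(C → f Y c C C') = { 'f' }
  PREDICT(C → num) = { 'num' }
For C':
  PREDICT(C' → g C) = { 'g' }
  PREDICT(C' → ε) = { $, 'g' }
Y has a single production, so nothing to check there.

Conflict found: Predict set conflict for C': { 'g' }
The grammar is NOT LL(1).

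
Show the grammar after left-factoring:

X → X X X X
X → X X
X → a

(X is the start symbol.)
X → X X X'
X' → X X
X' → ε
X → a

Left-factoring transforms A → αβ₁ | αβ₂ into A → αA' and A' → β₁ | β₂
(α is the longest common prefix among the alternatives). Repeat until
no nonterminal has two alternatives with a common prefix.

Round 1: X has alternatives sharing prefix 'X X'. Introduce X': X → X X X'
  Add: X' → X X
  Add: X' → ε

No remaining common prefixes — done.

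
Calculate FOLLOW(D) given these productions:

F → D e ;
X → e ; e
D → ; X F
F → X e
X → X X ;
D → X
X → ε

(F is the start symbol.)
To compute FOLLOW(D), find every occurrence of D on a right-hand side N → α D β: add FIRST(β) \ {ε}, and if β is empty or nullable also add FOLLOW(N). Iterate to a fixed point.

In F → D e ;: D is followed by e ';', add FIRST(e ';') \ {ε} = { 'e' }

Taking the union: FOLLOW(D) = { 'e' }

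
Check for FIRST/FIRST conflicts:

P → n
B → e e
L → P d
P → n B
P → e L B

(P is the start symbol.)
A FIRST/FIRST conflict occurs when two productions N → α and N → β for the same non-terminal have FIRST(α) ∩ FIRST(β) ≠ ∅ (with ε ∈ FIRST of a nullable right-hand side, so two nullable alternatives also conflict).

Productions for P:
  P → n: FIRST = { 'n' }
  P → n B: FIRST = { 'n' }
  P → e L B: FIRST = { 'e' }
B, L have only one production, so no FIRST/FIRST conflict is possible there.

Conflict for P: P → n and P → n B
  Overlap: { 'n' }

Answer: Yes. P → n / P → n B on { 'n' }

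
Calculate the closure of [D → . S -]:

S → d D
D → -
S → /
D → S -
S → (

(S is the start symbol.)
{ [D → . S -], [S → . (], [S → . /], [S → . d D] }

Start with: [D → . S -]
  [D → . S -] has the dot before S: add [S → . d D], [S → . /], [S → . (]
No further items can be added.

CLOSURE = { [D → . S -], [S → . (], [S → . /], [S → . d D] }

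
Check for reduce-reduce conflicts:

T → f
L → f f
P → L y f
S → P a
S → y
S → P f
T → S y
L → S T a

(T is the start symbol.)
Yes — I9: [S → y .] vs [T → S y .]

A reduce-reduce conflict occurs when an LR(0) state has two complete items [A → α .] and [B → β .] — both call for a reduction, and with no lookahead the parser cannot choose between them.

Augment with T' → T and build the canonical LR(0) collection (I0 = CLOSURE({[T' → . T]}), then GOTO on every symbol after a dot until no new states appear). It has 15 states:
  I0: { [L → . S T a], [L → . f f], [P → . L y f], [S → . P a], [S → . P f], [S → . y], [T → . S y], [T → . f], [T' → . T] }  — shift
  I1: { [P → L . y f] }  — shift
  I2: { [S → P . a], [S → P . f] }  — shift
  I3: { [L → . S T a], [L → . f f], [L → S . T a], [P → . L y f], [S → . P a], [S → . P f], [S → . y], [T → . S y], [T → . f], [T → S . y] }  — shift
  I4: { [T' → T .] }  — accept
  I5: { [L → f . f], [T → f .] }  — shift, reduce
  I6: { [S → y .] }  — reduce
  I7: { [L → f f .] }  — reduce
  I8: { [L → S T . a] }  — shift
  I9: { [S → y .], [T → S y .] }  — 2 reduces
  I10: { [L → S T a .] }  — reduce
  I11: { [S → P a .] }  — reduce
  I12: { [S → P f .] }  — reduce
  I13: { [P → L y . f] }  — shift
  I14: { [P → L y f .] }  — reduce

I9 contains complete items [S → y .], [T → S y .] — reduce-reduce conflict.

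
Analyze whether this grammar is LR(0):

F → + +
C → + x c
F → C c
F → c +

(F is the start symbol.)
Yes, the grammar is LR(0)

A grammar is LR(0) if no state in the canonical LR(0) collection has:
  - both a shift item (dot before a terminal) and a complete item (shift-reduce conflict), or
  - two or more complete items (reduce-reduce conflict; the accept item [F' → F .] counts as a complete item here).

Augment with F' → F and build the canonical LR(0) collection (I0 = CLOSURE({[F' → . F]}), then GOTO on every symbol after a dot until no new states appear). It has 10 states:
  I0: { [C → . + x c], [F → . + +], [F → . C c], [F → . c +], [F' → . F] }  — shift
  I1: { [C → + . x c], [F → + . +] }  — shift
  I2: { [F → C . c] }  — shift
  I3: { [F' → F .] }  — accept
  I4: { [F → c . +] }  — shift
  I5: { [F → c + .] }  — reduce
  I6: { [F → C c .] }  — reduce
  I7: { [F → + + .] }  — reduce
  I8: { [C → + x . c] }  — shift
  I9: { [C → + x c .] }  — reduce

Every state is either a pure shift/goto state or contains exactly one complete item and nothing to shift — no conflicts. The grammar is LR(0).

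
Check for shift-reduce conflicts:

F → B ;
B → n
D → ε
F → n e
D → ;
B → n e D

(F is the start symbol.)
A shift-reduce conflict occurs when an LR(0) state has both:
  - a complete (reduce) item [A → α .] (dot at the end), and
  - a shift item [B → β . c γ] (dot before a terminal).

Augment with F' → F and build the canonical LR(0) collection (I0 = CLOSURE({[F' → . F]}), then GOTO on every symbol after a dot until no new states appear). It has 8 states:
  I0: { [B → . n e D], [B → . n], [F → . B ;], [F → . n e], [F' → . F] }  — shift
  I1: { [F → B . ;] }  — shift
  I2: { [F' → F .] }  — accept
  I3: { [B → n . e D], [B → n .], [F → n . e] }  — shift, reduce
  I4: { [B → n e . D], [D → . ;], [D → .], [F → n e .] }  — shift, 2 reduces
  I5: { [D → ; .] }  — reduce
  I6: { [B → n e D .] }  — reduce
  I7: { [F → B ; .] }  — reduce

I3 contains reduce item [B → n .] and shift items [B → n . e D], [F → n . e] — shift-reduce conflict.
I4 contains reduce items [D → .], [F → n e .] and shift item [D → . ;] — shift-reduce conflict.

Answer: Yes — I3: [B → n .] vs [B → n . e D]; I4: [D → .] vs [D → . ;]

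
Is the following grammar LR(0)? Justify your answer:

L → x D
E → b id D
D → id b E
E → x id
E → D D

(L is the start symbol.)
A grammar is LR(0) if no state in the canonical LR(0) collection has:
  - both a shift item (dot before a terminal) and a complete item (shift-reduce conflict), or
  - two or more complete items (reduce-reduce conflict; the accept item [L' → L .] counts as a complete item here).

Augment with L' → L and build the canonical LR(0) collection (I0 = CLOSURE({[L' → . L]}), then GOTO on every symbol after a dot until no new states appear). It has 14 states:
  I0: { [L → . x D], [L' → . L] }  — shift
  I1: { [L' → L .] }  — accept
  I2: { [D → . id b E], [L → x . D] }  — shift
  I3: { [L → x D .] }  — reduce
  I4: { [D → id . b E] }  — shift
  I5: { [D → . id b E], [D → id b . E], [E → . D D], [E → . b id D], [E → . x id] }  — shift
  I6: { [D → . id b E], [E → D . D] }  — shift
  I7: { [D → id b E .] }  — reduce
  I8: { [E → b . id D] }  — shift
  I9: { [E → x . id] }  — shift
  I10: { [E → x id .] }  — reduce
  I11: { [D → . id b E], [E → b id . D] }  — shift
  I12: { [E → b id D .] }  — reduce
  I13: { [E → D D .] }  — reduce

Every state is either a pure shift/goto state or contains exactly one complete item and nothing to shift — no conflicts. The grammar is LR(0).

Answer: Yes, the grammar is LR(0)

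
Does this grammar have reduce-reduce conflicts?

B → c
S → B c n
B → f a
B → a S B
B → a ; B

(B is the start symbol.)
Augment with B' → B and build the canonical LR(0) collection (I0 = CLOSURE({[B' → . B]}), then GOTO on every symbol after a dot until no new states appear). It has 13 states:
  I0: { [B → . a ; B], [B → . a S B], [B → . c], [B → . f a], [B' → . B] }  — shift
  I1: { [B' → B .] }  — accept
  I2: { [B → . a ; B], [B → . a S B], [B → . c], [B → . f a], [B → a . ; B], [B → a . S B], [S → . B c n] }  — shift
  I3: { [B → c .] }  — reduce
  I4: { [B → f . a] }  — shift
  I5: { [B → f a .] }  — reduce
  I6: { [B → . a ; B], [B → . a S B], [B → . c], [B → . f a], [B → a ; . B] }  — shift
  I7: { [S → B . c n] }  — shift
  I8: { [B → . a ; B], [B → . a S B], [B → . c], [B → . f a], [B → a S . B] }  — shift
  I9: { [B → a S B .] }  — reduce
  I10: { [S → B c . n] }  — shift
  I11: { [S → B c n .] }  — reduce
  I12: { [B → a ; B .] }  — reduce

No state contains more than one complete item.

Answer: No reduce-reduce conflicts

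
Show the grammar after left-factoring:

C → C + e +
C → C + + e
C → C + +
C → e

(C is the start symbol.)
Left-factoring transforms A → αβ₁ | αβ₂ into A → αA' and A' → β₁ | β₂
(α is the longest common prefix among the alternatives). Repeat until
no nonterminal has two alternatives with a common prefix.

Round 1: C has alternatives sharing prefix 'C +'. Introduce C': C → C + C'
  Add: C' → e +
  Add: C' → + e
  Add: C' → +

Round 2: C' has alternatives sharing prefix '+'. Introduce C'': C' → + C''
  Add: C'' → e
  Add: C'' → ε

No remaining common prefixes — done.

Resulting grammar:
C → C + C'
C' → e +
C' → + C''
C'' → e
C'' → ε
C → e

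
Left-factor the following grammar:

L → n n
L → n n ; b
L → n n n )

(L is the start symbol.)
Left-factoring transforms A → αβ₁ | αβ₂ into A → αA' and A' → β₁ | β₂
(α is the longest common prefix among the alternatives). Repeat until
no nonterminal has two alternatives with a common prefix.

Round 1: L has alternatives sharing prefix 'n n'. Introduce L': L → n n L'
  Add: L' → ε
  Add: L' → ; b
  Add: L' → n )

No remaining common prefixes — done.

Resulting grammar:
L → n n L'
L' → ε
L' → ; b
L' → n )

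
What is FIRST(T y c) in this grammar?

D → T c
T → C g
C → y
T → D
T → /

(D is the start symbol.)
FIRST sets of the non-terminals involved (from the grammar, by fixed-point iteration):
  FIRST(T) = { '/', 'y' }

To compute FIRST(T y c), process the symbols left to right:
Symbol T is a non-terminal. Add FIRST(T) \ {ε} = { '/', 'y' }
T is not nullable (ε ∉ FIRST(T)), so stop here.
FIRST(T y c) = { '/', 'y' }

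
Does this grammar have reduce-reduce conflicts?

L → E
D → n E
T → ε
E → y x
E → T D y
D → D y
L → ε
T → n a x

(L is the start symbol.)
Augment with L' → L and build the canonical LR(0) collection (I0 = CLOSURE({[L' → . L]}), then GOTO on every symbol after a dot until no new states appear). It has 13 states:
  I0: { [E → . T D y], [E → . y x], [L → . E], [L → .], [L' → . L], [T → . n a x], [T → .] }  — shift, 2 reduces
  I1: { [L → E .] }  — reduce
  I2: { [L' → L .] }  — accept
  I3: { [D → . D y], [D → . n E], [E → T . D y] }  — shift
  I4: { [T → n . a x] }  — shift
  I5: { [E → y . x] }  — shift
  I6: { [E → y x .] }  — reduce
  I7: { [T → n a . x] }  — shift
  I8: { [T → n a x .] }  — reduce
  I9: { [D → D . y], [E → T D . y] }  — shift
  I10: { [D → n . E], [E → . T D y], [E → . y x], [T → . n a x], [T → .] }  — shift, reduce
  I11: { [D → n E .] }  — reduce
  I12: { [D → D y .], [E → T D y .] }  — 2 reduces

I0 contains complete items [L → .], [T → .] — reduce-reduce conflict.
I12 contains complete items [D → D y .], [E → T D y .] — reduce-reduce conflict.

Answer: Yes — I0: [L → .] vs [T → .]; I12: [D → D y .] vs [E → T D y .]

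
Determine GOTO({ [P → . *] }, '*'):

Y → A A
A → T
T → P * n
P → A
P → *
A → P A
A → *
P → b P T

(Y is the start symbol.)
{ [P → * .] }

GOTO(I, '*') = CLOSURE({ [A → αX.β] : [A → α.Xβ] ∈ I, X = '*' })

Items with dot before '*', with the dot advanced:
  [P → . *] → [P → * .]
Closure adds nothing (no advanced item has the dot before a non-terminal).

GOTO = { [P → * .] }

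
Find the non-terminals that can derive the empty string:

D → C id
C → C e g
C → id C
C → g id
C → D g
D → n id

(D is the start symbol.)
None

A non-terminal is nullable if it can derive ε (the empty string): either it has an ε-production, or it has a production whose right-hand side consists entirely of nullable non-terminals.

There are no ε-productions, so no non-terminal can derive ε.
No non-terminals are nullable.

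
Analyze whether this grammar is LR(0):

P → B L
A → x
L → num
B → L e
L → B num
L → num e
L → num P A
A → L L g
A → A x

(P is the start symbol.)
No. Shift-reduce conflict between [L → num .] and [L → . num]

A grammar is LR(0) if no state in the canonical LR(0) collection has:
  - both a shift item (dot before a terminal) and a complete item (shift-reduce conflict), or
  - two or more complete items (reduce-reduce conflict; the accept item [P' → P .] counts as a complete item here).

Augment with P' → P and build the canonical LR(0) collection (I0 = CLOSURE({[P' → . P]}), then GOTO on every symbol after a dot until no new states appear). It has 18 states:
  I0: { [B → . L e], [L → . B num], [L → . num P A], [L → . num e], [L → . num], [P → . B L], [P' → . P] }  — shift
  I1: { [B → . L e], [L → . B num], [L → . num P A], [L → . num e], [L → . num], [L → B . num], [P → B . L] }  — shift
  I2: { [B → L . e] }  — shift
  I3: { [P' → P .] }  — accept
  I4: { [B → . L e], [L → . B num], [L → . num P A], [L → . num e], [L → . num], [L → num . P A], [L → num . e], [L → num .], [P → . B L] }  — shift, reduce
  I5: { [A → . A x], [A → . L L g], [A → . x], [B → . L e], [L → . B num], [L → . num P A], [L → . num e], [L → . num], [L → num P . A] }  — shift
  I6: { [L → num e .] }  — reduce
  I7: { [A → A . x], [L → num P A .] }  — shift, reduce
  I8: { [L → B . num] }  — shift
  I9: { [A → L . L g], [B → . L e], [B → L . e], [L → . B num], [L → . num P A], [L → . num e], [L → . num] }  — shift
  I10: { [A → x .] }  — reduce
  I11: { [A → L L . g], [B → L . e] }  — shift
  I12: { [B → L e .] }  — reduce
  I13: { [A → L L g .] }  — reduce
  I14: { [L → B num .] }  — reduce
  I15: { [A → A x .] }  — reduce
  I16: { [B → L . e], [P → B L .] }  — shift, reduce
  I17: { [B → . L e], [L → . B num], [L → . num P A], [L → . num e], [L → . num], [L → B num .], [L → num . P A], [L → num . e], [L → num .], [P → . B L] }  — shift, 2 reduces

Conflict in state I4:
  Shift-reduce conflict between [L → num .] and [L → . num]
So the grammar is NOT LR(0).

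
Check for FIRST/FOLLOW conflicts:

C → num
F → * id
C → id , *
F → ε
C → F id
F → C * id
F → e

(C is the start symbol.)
Yes. F → C '*' id with FOLLOW(F) on { 'id' }

A FIRST/FOLLOW conflict occurs when a non-terminal N has a nullable alternative N → β (β ⇒* ε) and another alternative N → α with FIRST(α) ∩ FOLLOW(N) ≠ ∅: on such a lookahead the parser cannot decide between expanding α and letting N vanish via β.

Nullable non-terminals: F.
FIRST sets used below: FIRST(C) = { '*', 'e', 'id', 'num' }

F: nullable alternative(s) F → ε; FOLLOW(F) = { 'id' }
  F → * id: FIRST \ {ε} = { '*' } — disjoint from FOLLOW(F)
  F → ε: FIRST \ {ε} = { } — this is the only nullable alternative, skip
  F → C * id: FIRST \ {ε} = { '*', 'e', 'id', 'num' } — overlaps FOLLOW(F) on { 'id' }: CONFLICT
  F → e: FIRST \ {ε} = { 'e' } — disjoint from FOLLOW(F)

C has no nullable alternative, so no FIRST/FOLLOW check is needed there.

So the grammar has 1 FIRST/FOLLOW conflict (marked CONFLICT above).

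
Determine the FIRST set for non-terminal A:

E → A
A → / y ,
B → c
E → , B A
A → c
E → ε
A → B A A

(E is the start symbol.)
{ '/', 'c' }

FIRST sets of the other non-terminals involved (by the same procedure, iterated to a fixed point):
  FIRST(B) = { 'c' }

From A → / y ,:
  - '/' is a terminal: add '/' and stop
From A → c:
  - c is a terminal: add 'c' and stop
From A → B A A:
  - B is a non-terminal: add FIRST(B) \ {ε} = { 'c' }
    B is not nullable, so stop

Collecting: FIRST(A) = { '/', 'c' }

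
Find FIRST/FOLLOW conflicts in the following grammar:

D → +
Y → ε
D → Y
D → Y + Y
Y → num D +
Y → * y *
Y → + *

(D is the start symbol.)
Nullable non-terminals: D, Y.
FIRST sets used below: FIRST(Y) = { '*', '+', 'num', ε }

D: nullable alternative(s) D → Y; FOLLOW(D) = { $, '+' }
  D → +: FIRST \ {ε} = { '+' } — overlaps FOLLOW(D) on { '+' }: CONFLICT
  D → Y: FIRST \ {ε} = { '*', '+', 'num' } — this is the only nullable alternative, skip
  D → Y + Y: FIRST \ {ε} = { '*', '+', 'num' } — overlaps FOLLOW(D) on { '+' }: CONFLICT

Y: nullable alternative(s) Y → ε; FOLLOW(Y) = { $, '+' }
  Y → ε: FIRST \ {ε} = { } — this is the only nullable alternative, skip
  Y → num D +: FIRST \ {ε} = { 'num' } — disjoint from FOLLOW(Y)
  Y → * y *: FIRST \ {ε} = { '*' } — disjoint from FOLLOW(Y)
  Y → + *: FIRST \ {ε} = { '+' } — overlaps FOLLOW(Y) on { '+' }: CONFLICT

So the grammar has 3 FIRST/FOLLOW conflicts (marked CONFLICT above).

Answer: Yes. D → '+' with FOLLOW(D) on { '+' }; D → Y '+' Y with FOLLOW(D) on { '+' }; Y → '+' '*' with FOLLOW(Y) on { '+' }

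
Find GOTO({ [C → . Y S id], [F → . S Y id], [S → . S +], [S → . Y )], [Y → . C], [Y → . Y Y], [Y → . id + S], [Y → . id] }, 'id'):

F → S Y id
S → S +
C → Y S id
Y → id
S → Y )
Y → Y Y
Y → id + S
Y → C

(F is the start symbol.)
{ [Y → id . + S], [Y → id .] }

GOTO(I, 'id') = CLOSURE({ [A → αX.β] : [A → α.Xβ] ∈ I, X = 'id' })

Items with dot before 'id', with the dot advanced:
  [Y → . id] → [Y → id .]
  [Y → . id + S] → [Y → id . + S]
Closure adds nothing (no advanced item has the dot before a non-terminal).

GOTO = { [Y → id . + S], [Y → id .] }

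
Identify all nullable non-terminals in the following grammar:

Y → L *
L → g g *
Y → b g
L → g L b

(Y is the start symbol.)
None

A non-terminal is nullable if it can derive ε (the empty string): either it has an ε-production, or it has a production whose right-hand side consists entirely of nullable non-terminals.

There are no ε-productions, so no non-terminal can derive ε.
No non-terminals are nullable.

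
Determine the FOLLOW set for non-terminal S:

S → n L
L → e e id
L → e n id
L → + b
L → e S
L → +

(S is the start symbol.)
{ $ }

S is the start symbol, so $ ∈ FOLLOW(S).
In L → e S: S is at the end, add FOLLOW(L)

The FOLLOW sets referred to above (computed the same way, to a fixed point):
  FOLLOW(L) = { $ }

Taking the union: FOLLOW(S) = { $ }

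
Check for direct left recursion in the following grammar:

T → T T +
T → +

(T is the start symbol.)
Direct left recursion occurs when N → N α for some non-terminal N (the right-hand side begins with the left-hand side itself).

T → T T +: LEFT RECURSIVE (starts with T)
T → +: starts with '+'

The grammar has direct left recursion on: T.

Answer: Yes, T is left-recursive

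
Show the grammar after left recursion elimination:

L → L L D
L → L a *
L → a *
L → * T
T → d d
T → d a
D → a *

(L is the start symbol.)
L → a * L'
L → * T L'
L' → L D L'
L' → a * L'
L' → ε
T → d d
T → d a
D → a *

L is directly left-recursive. The standard transformation for
  A → A α₁ | ... | A α_m | β₁ | ... | β_n
is
  A  → β₁ A' | ... | β_n A'
  A' → α₁ A' | ... | α_m A' | ε

L → a * becomes L → a * L'
L → * T becomes L → * T L'
L → L L D becomes L' → L D L'
L → L a * becomes L' → a * L'
Add L' → ε

Productions for other non-terminals are unchanged:
  T → d d
  T → d a
  D → a *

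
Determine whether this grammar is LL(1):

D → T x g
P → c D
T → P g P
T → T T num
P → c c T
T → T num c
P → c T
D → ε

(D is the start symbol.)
No. Predict set conflict for D: { 'c' }

Relevant sets:
  FIRST(T) = { 'c' }
  FIRST(P) = { 'c' }
  FOLLOW(D) = { $, 'c', 'g', 'num', 'x' }

For D:
  PREDICT(D → T x g) = { 'c' }
  PREDICT(D → ε) = { $, 'c', 'g', 'num', 'x' }
For P:
  PREDICT(P → c D) = { 'c' }
  PREDICT(P → c c T) = { 'c' }
  PREDICT(P → c T) = { 'c' }
For T:
  PREDICT(T → P g P) = { 'c' }
  PREDICT(T → T T num) = { 'c' }
  PREDICT(T → T num c) = { 'c' }

Conflict found: Predict set conflict for D: { 'c' }
The grammar is NOT LL(1).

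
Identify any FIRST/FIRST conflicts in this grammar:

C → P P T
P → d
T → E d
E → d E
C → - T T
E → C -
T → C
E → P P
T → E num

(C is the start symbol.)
Yes. T → E d / T → C on { '-', 'd' }; T → E d / T → E num on { '-', 'd' }; T → C / T → E num on { '-', 'd' }; E → d E / E → C '-' on { 'd' }; E → d E / E → P P on { 'd' }; E → C '-' / E → P P on { 'd' }

A FIRST/FIRST conflict occurs when two productions N → α and N → β for the same non-terminal have FIRST(α) ∩ FIRST(β) ≠ ∅ (with ε ∈ FIRST of a nullable right-hand side, so two nullable alternatives also conflict).

FIRST sets of the non-terminals at (or reachable through a nullable prefix from) the front of some alternative:
  FIRST(P) = { 'd' }
  FIRST(E) = { '-', 'd' }
  FIRST(C) = { '-', 'd' }

Productions for C:
  C → P P T: FIRST = { 'd' }
  C → - T T: FIRST = { '-' }
Productions for T:
  T → E d: FIRST = { '-', 'd' }
  T → C: FIRST = { '-', 'd' }
  T → E num: FIRST = { '-', 'd' }
Productions for E:
  E → d E: FIRST = { 'd' }
  E → C -: FIRST = { '-', 'd' }
  E → P P: FIRST = { 'd' }
P has only one production, so no FIRST/FIRST conflict is possible there.

Conflict for T: T → E d and T → C
  Overlap: { '-', 'd' }
Conflict for T: T → E d and T → E num
  Overlap: { '-', 'd' }
Conflict for T: T → C and T → E num
  Overlap: { '-', 'd' }
Conflict for E: E → d E and E → C -
  Overlap: { 'd' }
Conflict for E: E → d E and E → P P
  Overlap: { 'd' }
Conflict for E: E → C - and E → P P
  Overlap: { 'd' }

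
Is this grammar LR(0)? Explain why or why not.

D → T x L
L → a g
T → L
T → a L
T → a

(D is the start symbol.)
A grammar is LR(0) if no state in the canonical LR(0) collection has:
  - both a shift item (dot before a terminal) and a complete item (shift-reduce conflict), or
  - two or more complete items (reduce-reduce conflict; the accept item [D' → D .] counts as a complete item here).

Augment with D' → D and build the canonical LR(0) collection (I0 = CLOSURE({[D' → . D]}), then GOTO on every symbol after a dot until no new states appear). It has 10 states:
  I0: { [D → . T x L], [D' → . D], [L → . a g], [T → . L], [T → . a L], [T → . a] }  — shift
  I1: { [D' → D .] }  — accept
  I2: { [T → L .] }  — reduce
  I3: { [D → T . x L] }  — shift
  I4: { [L → . a g], [L → a . g], [T → a . L], [T → a .] }  — shift, reduce
  I5: { [T → a L .] }  — reduce
  I6: { [L → a . g] }  — shift
  I7: { [L → a g .] }  — reduce
  I8: { [D → T x . L], [L → . a g] }  — shift
  I9: { [D → T x L .] }  — reduce

Conflict in state I4:
  Shift-reduce conflict between [T → a .] and [L → . a g]
So the grammar is NOT LR(0).

Answer: No. Shift-reduce conflict between [T → a .] and [L → . a g]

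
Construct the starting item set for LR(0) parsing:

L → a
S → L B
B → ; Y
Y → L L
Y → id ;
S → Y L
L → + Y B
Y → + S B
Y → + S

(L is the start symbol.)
First, augment the grammar with L' → L
I₀ = CLOSURE({ [L' → . L] }):
  [L' → . L] has the dot before L: add [L → . a], [L → . + Y B]
No further items can be added.

I₀ = { [L → . + Y B], [L → . a], [L' → . L] }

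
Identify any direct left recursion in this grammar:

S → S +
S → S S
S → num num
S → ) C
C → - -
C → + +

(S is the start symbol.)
S → S +: LEFT RECURSIVE (starts with S)
S → S S: LEFT RECURSIVE (starts with S)
S → num num: starts with num
S → ) C: starts with ')'
C → - -: starts with '-'
C → + +: starts with '+'

The grammar has direct left recursion on: S.

Answer: Yes, S is left-recursive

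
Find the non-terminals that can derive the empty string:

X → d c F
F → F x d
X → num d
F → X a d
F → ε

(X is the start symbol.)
{ 'F' }

ε-productions: F → ε
So F is immediately nullable.
No further non-terminal can be added: every production for the remaining non-terminals contains a terminal or a non-nullable non-terminal.
Nullable = { 'F' }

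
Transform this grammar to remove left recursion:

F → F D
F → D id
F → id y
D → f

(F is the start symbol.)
F is directly left-recursive. The standard transformation for
  A → A α₁ | ... | A α_m | β₁ | ... | β_n
is
  A  → β₁ A' | ... | β_n A'
  A' → α₁ A' | ... | α_m A' | ε

F → D id becomes F → D id F'
F → id y becomes F → id y F'
F → F D becomes F' → D F'
Add F' → ε

Productions for other non-terminals are unchanged:
  D → f

Resulting grammar:
F → D id F'
F → id y F'
F' → D F'
F' → ε
D → f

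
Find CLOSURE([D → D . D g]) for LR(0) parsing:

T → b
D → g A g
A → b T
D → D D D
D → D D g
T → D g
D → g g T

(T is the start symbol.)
To compute CLOSURE, for each item [A → α.Bβ] where B is a non-terminal, add [B → .γ] for all productions B → γ; repeat for the newly added items until nothing changes.

Start with: [D → D . D g]
  [D → D . D g] has the dot before D: add [D → . g A g], [D → . D D D], [D → . D D g], [D → . g g T]
No further items can be added.

CLOSURE = { [D → . D D D], [D → . D D g], [D → . g A g], [D → . g g T], [D → D . D g] }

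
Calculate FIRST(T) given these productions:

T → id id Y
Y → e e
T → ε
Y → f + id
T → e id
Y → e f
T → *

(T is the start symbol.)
From T → id id Y:
  - id is a terminal: add 'id' and stop
From T → ε:
  - ε-production, so ε ∈ FIRST(T)
From T → e id:
  - e is a terminal: add 'e' and stop
From T → *:
  - '*' is a terminal: add '*' and stop

Collecting: FIRST(T) = { '*', 'e', 'id', ε }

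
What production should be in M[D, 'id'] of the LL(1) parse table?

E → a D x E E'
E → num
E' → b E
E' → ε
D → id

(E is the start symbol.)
To find M[D, 'id'], we find productions for D where 'id' is in the predict set (PREDICT(N → α) = (FIRST(α) \ {ε}) ∪ (FOLLOW(N) if α ⇒* ε)).

D → id: PREDICT = { 'id' }
  'id' is in predict set, so this production goes in M[D, 'id']

M[D, 'id'] = D → id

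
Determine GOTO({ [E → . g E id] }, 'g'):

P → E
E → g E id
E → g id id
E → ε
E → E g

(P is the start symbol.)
GOTO(I, 'g') = CLOSURE({ [A → αX.β] : [A → α.Xβ] ∈ I, X = 'g' })

Items with dot before 'g', with the dot advanced:
  [E → . g E id] → [E → g . E id]
Closure of the advanced items:
  [E → g . E id] has the dot before E: add [E → . g E id], [E → . g id id], [E → .], [E → . E g]

GOTO = { [E → . E g], [E → . g E id], [E → . g id id], [E → .], [E → g . E id] }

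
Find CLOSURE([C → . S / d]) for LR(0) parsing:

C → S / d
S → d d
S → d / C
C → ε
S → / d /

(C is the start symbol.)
{ [C → . S / d], [S → . / d /], [S → . d / C], [S → . d d] }

To compute CLOSURE, for each item [A → α.Bβ] where B is a non-terminal, add [B → .γ] for all productions B → γ; repeat for the newly added items until nothing changes.

Start with: [C → . S / d]
  [C → . S / d] has the dot before S: add [S → . d d], [S → . d / C], [S → . / d /]
No further items can be added.

CLOSURE = { [C → . S / d], [S → . / d /], [S → . d / C], [S → . d d] }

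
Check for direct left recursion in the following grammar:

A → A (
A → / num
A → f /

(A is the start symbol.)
Yes, A is left-recursive

Direct left recursion occurs when N → N α for some non-terminal N (the right-hand side begins with the left-hand side itself).

A → A (: LEFT RECURSIVE (starts with A)
A → / num: starts with '/'
A → f /: starts with f

The grammar has direct left recursion on: A.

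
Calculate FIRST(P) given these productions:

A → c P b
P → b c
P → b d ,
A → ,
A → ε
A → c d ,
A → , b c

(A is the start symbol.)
From P → b c:
  - b is a terminal: add 'b' and stop
From P → b d ,:
  - b is a terminal: add 'b' and stop

Collecting: FIRST(P) = { 'b' }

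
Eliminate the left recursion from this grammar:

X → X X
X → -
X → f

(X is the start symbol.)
X → - X'
X → f X'
X' → X X'
X' → ε

X is directly left-recursive. The standard transformation for
  A → A α₁ | ... | A α_m | β₁ | ... | β_n
is
  A  → β₁ A' | ... | β_n A'
  A' → α₁ A' | ... | α_m A' | ε

X → - becomes X → - X'
X → f becomes X → f X'
X → X X becomes X' → X X'
Add X' → ε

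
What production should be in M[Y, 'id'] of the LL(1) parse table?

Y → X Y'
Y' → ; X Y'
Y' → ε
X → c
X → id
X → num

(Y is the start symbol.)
Y → X Y'

To find M[Y, 'id'], we find productions for Y where 'id' is in the predict set (PREDICT(N → α) = (FIRST(α) \ {ε}) ∪ (FOLLOW(N) if α ⇒* ε)).

Relevant sets:
  FIRST(X) = { 'c', 'id', 'num' }

Y → X Y': PREDICT = { 'c', 'id', 'num' }
  'id' is in predict set, so this production goes in M[Y, 'id']

M[Y, 'id'] = Y → X Y'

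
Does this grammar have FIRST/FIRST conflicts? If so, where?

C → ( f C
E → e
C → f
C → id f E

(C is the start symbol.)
No FIRST/FIRST conflicts.

Productions for C:
  C → ( f C: FIRST = { '(' }
  C → f: FIRST = { 'f' }
  C → id f E: FIRST = { 'id' }
E has only one production, so no FIRST/FIRST conflict is possible there.

All alternatives of each non-terminal have pairwise disjoint FIRST sets.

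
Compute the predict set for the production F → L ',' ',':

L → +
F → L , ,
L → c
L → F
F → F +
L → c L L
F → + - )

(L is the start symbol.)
{ '+', 'c' }

PREDICT(F → L ',' ',') = (FIRST(RHS) \ {ε}) ∪ (FOLLOW(F) if ε ∈ FIRST(RHS), i.e. RHS ⇒* ε)
FIRST(L) = { '+', 'c' }
FIRST(L ',' ',') = { '+', 'c' }
ε ∉ FIRST(L ',' ','), so FOLLOW(F) is not added.
PREDICT(F → L ',' ',') = { '+', 'c' }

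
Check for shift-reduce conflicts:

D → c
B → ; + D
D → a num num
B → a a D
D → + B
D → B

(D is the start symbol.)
No shift-reduce conflicts

Augment with D' → D and build the canonical LR(0) collection (I0 = CLOSURE({[D' → . D]}), then GOTO on every symbol after a dot until no new states appear). It has 15 states:
  I0: { [B → . ; + D], [B → . a a D], [D → . + B], [D → . B], [D → . a num num], [D → . c], [D' → . D] }  — shift
  I1: { [B → . ; + D], [B → . a a D], [D → + . B] }  — shift
  I2: { [B → ; . + D] }  — shift
  I3: { [D → B .] }  — reduce
  I4: { [D' → D .] }  — accept
  I5: { [B → a . a D], [D → a . num num] }  — shift
  I6: { [D → c .] }  — reduce
  I7: { [B → . ; + D], [B → . a a D], [B → a a . D], [D → . + B], [D → . B], [D → . a num num], [D → . c] }  — shift
  I8: { [D → a num . num] }  — shift
  I9: { [D → a num num .] }  — reduce
  I10: { [B → a a D .] }  — reduce
  I11: { [B → . ; + D], [B → . a a D], [B → ; + . D], [D → . + B], [D → . B], [D → . a num num], [D → . c] }  — shift
  I12: { [B → ; + D .] }  — reduce
  I13: { [D → + B .] }  — reduce
  I14: { [B → a . a D] }  — shift

No state contains both a complete item and a shift item.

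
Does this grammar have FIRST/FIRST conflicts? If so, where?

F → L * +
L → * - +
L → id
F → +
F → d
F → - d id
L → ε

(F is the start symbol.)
FIRST sets of the non-terminals at (or reachable through a nullable prefix from) the front of some alternative:
  FIRST(L) = { '*', 'id', ε }

Productions for F:
  F → L * +: FIRST = { '*', 'id' }
  F → +: FIRST = { '+' }
  F → d: FIRST = { 'd' }
  F → - d id: FIRST = { '-' }
Productions for L:
  L → * - +: FIRST = { '*' }
  L → id: FIRST = { 'id' }
  L → ε: FIRST = { ε }

All alternatives of each non-terminal have pairwise disjoint FIRST sets.

Answer: No FIRST/FIRST conflicts.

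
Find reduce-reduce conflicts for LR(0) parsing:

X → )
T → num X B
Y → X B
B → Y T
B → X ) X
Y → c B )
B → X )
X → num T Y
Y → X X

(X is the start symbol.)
Yes — I14: [B → X ) .] vs [X → ) .]

Augment with X' → X and build the canonical LR(0) collection (I0 = CLOSURE({[X' → . X]}), then GOTO on every symbol after a dot until no new states appear). It has 20 states:
  I0: { [X → . )], [X → . num T Y], [X' → . X] }  — shift
  I1: { [X → ) .] }  — reduce
  I2: { [X' → X .] }  — accept
  I3: { [T → . num X B], [X → num . T Y] }  — shift
  I4: { [X → . )], [X → . num T Y], [X → num T . Y], [Y → . X B], [Y → . X X], [Y → . c B )] }  — shift
  I5: { [T → num . X B], [X → . )], [X → . num T Y] }  — shift
  I6: { [B → . X ) X], [B → . X )], [B → . Y T], [T → num X . B], [X → . )], [X → . num T Y], [Y → . X B], [Y → . X X], [Y → . c B )] }  — shift
  I7: { [T → num X B .] }  — reduce
  I8: { [B → . X ) X], [B → . X )], [B → . Y T], [B → X . ) X], [B → X . )], [X → . )], [X → . num T Y], [Y → . X B], [Y → . X X], [Y → . c B )], [Y → X . B], [Y → X . X] }  — shift
  I9: { [B → Y . T], [T → . num X B] }  — shift
  I10: { [B → . X ) X], [B → . X )], [B → . Y T], [X → . )], [X → . num T Y], [Y → . X B], [Y → . X X], [Y → . c B )], [Y → c . B )] }  — shift
  I11: { [Y → c B . )] }  — shift
  I12: { [Y → c B ) .] }  — reduce
  I13: { [B → Y T .] }  — reduce
  I14: { [B → X ) . X], [B → X ) .], [X → ) .], [X → . )], [X → . num T Y] }  — shift, 2 reduces
  I15: { [Y → X B .] }  — reduce
  I16: { [B → . X ) X], [B → . X )], [B → . Y T], [B → X . ) X], [B → X . )], [X → . )], [X → . num T Y], [Y → . X B], [Y → . X X], [Y → . c B )], [Y → X . B], [Y → X . X], [Y → X X .] }  — shift, reduce
  I17: { [B → X ) X .] }  — reduce
  I18: { [B → . X ) X], [B → . X )], [B → . Y T], [X → . )], [X → . num T Y], [Y → . X B], [Y → . X X], [Y → . c B )], [Y → X . B], [Y → X . X] }  — shift
  I19: { [X → num T Y .] }  — reduce

I14 contains complete items [B → X ) .], [X → ) .] — reduce-reduce conflict.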